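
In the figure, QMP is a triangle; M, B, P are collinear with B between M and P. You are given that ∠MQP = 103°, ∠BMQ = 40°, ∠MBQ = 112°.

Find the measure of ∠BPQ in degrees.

1. ∠PMQ = 40°  [B on ray MP]
2. ∠MPQ = 37°  [△QMP]
3. ∠BPQ = 37°  [B on ray PM]

∠BPQ = 37°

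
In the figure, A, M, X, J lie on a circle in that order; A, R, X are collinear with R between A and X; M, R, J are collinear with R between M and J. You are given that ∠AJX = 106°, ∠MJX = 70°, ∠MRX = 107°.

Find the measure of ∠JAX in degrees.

1. ∠AMX = 74°  [cyclic AMXJ, opposite ∠M+∠J]
2. ∠MAX = 70°  [same arc MX]
3. ∠ARJ = 107°  [vertical angles at R]
4. ∠AXM = 36°  [△AMX]
5. ∠AJM = 36°  [same arc AM]
6. ∠JAX = 37°  [△ARJ]

∠JAX = 37°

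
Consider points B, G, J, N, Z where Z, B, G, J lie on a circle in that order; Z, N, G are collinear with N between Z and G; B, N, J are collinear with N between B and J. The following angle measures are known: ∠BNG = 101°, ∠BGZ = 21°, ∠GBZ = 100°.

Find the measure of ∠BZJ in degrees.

∠BZJ = 117°

1. ∠BNZ = 79°  [linear pair at N on ZG]
2. ∠BJZ = 21°  [same arc ZB]
3. ∠BZG = 59°  [△ZBG]
4. ∠JBZ = 42°  [△ZNB]
5. ∠BZJ = 117°  [△ZBJ]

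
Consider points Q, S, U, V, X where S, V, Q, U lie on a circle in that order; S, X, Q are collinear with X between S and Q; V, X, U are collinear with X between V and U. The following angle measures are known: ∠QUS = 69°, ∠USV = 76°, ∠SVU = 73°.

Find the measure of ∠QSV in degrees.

∠QSV = 38°

1. ∠QVS = 111°  [cyclic SVQU, opposite ∠V+∠U]
2. ∠SUV = 31°  [△SVU]
3. ∠SQV = 31°  [same arc SV]
4. ∠QSV = 38°  [△SVQ]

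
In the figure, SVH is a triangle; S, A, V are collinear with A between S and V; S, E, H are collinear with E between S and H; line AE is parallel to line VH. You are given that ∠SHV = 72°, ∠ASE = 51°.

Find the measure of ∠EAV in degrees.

∠EAV = 123°

1. ∠AES = 72°  [AE∥VH, corresponding at E]
2. ∠EAS = 57°  [△SAE]
3. ∠EAV = 123°  [linear pair at A on SV]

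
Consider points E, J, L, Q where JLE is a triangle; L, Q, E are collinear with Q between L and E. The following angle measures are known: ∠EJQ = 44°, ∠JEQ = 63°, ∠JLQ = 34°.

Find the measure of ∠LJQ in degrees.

∠LJQ = 39°

1. ∠EQJ = 73°  [△JQE]
2. ∠JQL = 107°  [linear pair at Q on LE]
3. ∠LJQ = 39°  [△JLQ]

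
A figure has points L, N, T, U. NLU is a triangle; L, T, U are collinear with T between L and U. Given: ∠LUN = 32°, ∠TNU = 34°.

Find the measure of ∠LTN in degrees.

∠LTN = 66°

1. ∠NUT = 32°  [T on ray UL]
2. ∠NTU = 114°  [△NTU]
3. ∠LTN = 66°  [linear pair at T on LU]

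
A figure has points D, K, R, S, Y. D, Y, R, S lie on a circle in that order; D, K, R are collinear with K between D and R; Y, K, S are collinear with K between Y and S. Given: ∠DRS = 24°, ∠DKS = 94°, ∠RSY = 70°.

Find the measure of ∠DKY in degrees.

∠DKY = 86°

1. ∠DYS = 24°  [same arc DS]
2. ∠RDY = 70°  [same arc YR]
3. ∠DKY = 86°  [△DKY]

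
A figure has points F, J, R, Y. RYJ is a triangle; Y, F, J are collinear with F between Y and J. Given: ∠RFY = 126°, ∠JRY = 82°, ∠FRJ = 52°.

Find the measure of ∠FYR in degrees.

∠FYR = 24°

1. ∠JFR = 54°  [linear pair at F on YJ]
2. ∠FJR = 74°  [△RFJ]
3. ∠RJY = 74°  [F on ray JY]
4. ∠JYR = 24°  [△RYJ]
5. ∠FYR = 24°  [F on ray YJ]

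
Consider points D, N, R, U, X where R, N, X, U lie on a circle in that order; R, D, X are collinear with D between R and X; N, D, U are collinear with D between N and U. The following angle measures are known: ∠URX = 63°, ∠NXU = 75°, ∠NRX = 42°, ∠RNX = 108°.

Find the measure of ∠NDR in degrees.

1. ∠UNX = 63°  [same arc XU]
2. ∠NXR = 30°  [△RNX]
3. ∠NDX = 87°  [△NDX]
4. ∠NDR = 93°  [linear pair at D on RX]

∠NDR = 93°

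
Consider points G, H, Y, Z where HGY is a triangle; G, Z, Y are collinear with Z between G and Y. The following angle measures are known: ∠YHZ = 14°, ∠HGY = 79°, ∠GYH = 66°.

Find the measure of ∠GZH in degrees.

1. ∠HYZ = 66°  [Z on ray YG]
2. ∠HZY = 100°  [△HZY]
3. ∠GZH = 80°  [linear pair at Z on GY]

∠GZH = 80°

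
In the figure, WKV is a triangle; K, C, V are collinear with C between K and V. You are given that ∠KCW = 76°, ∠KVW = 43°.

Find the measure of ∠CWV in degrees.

∠CWV = 33°

1. ∠VCW = 104°  [linear pair at C on KV]
2. ∠CVW = 43°  [C on ray VK]
3. ∠CWV = 33°  [△WCV]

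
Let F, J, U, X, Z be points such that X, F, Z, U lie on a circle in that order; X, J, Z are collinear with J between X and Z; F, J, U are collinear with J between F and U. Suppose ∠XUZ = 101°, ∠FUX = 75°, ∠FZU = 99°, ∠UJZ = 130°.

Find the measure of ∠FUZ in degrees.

∠FUZ = 26°

1. ∠XFZ = 79°  [cyclic XFZU, opposite ∠F+∠U]
2. ∠FZX = 75°  [same arc XF]
3. ∠FXZ = 26°  [△XFZ]
4. ∠FUZ = 26°  [same arc FZ]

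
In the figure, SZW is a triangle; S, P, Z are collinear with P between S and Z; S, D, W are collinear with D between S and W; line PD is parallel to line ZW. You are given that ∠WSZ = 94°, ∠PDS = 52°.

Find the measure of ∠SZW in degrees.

∠SZW = 34°

1. ∠DSP = 94°  [P on SZ, D on SW]
2. ∠DPS = 34°  [△SPD]
3. ∠SZW = 34°  [PD∥ZW, corresponding at P]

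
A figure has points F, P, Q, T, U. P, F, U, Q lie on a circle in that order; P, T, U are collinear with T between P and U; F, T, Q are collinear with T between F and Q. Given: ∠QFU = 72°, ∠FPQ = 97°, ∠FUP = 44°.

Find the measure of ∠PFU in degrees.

∠PFU = 111°

1. ∠FTU = 64°  [△FTU]
2. ∠FQP = 44°  [same arc PF]
3. ∠FTP = 116°  [linear pair at T on PU]
4. ∠PFQ = 39°  [△PFQ]
5. ∠FPU = 25°  [△PTF]
6. ∠PFU = 111°  [△PFU]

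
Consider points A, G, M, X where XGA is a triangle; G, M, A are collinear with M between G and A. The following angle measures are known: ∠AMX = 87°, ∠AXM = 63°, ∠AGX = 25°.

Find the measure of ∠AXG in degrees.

1. ∠MAX = 30°  [△XMA]
2. ∠GAX = 30°  [M on ray AG]
3. ∠AXG = 125°  [△XGA]

∠AXG = 125°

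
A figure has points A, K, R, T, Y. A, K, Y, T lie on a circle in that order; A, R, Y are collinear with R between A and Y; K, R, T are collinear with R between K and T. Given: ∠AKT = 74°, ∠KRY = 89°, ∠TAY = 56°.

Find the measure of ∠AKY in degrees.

1. ∠AYT = 74°  [same arc AT]
2. ∠ATY = 50°  [△AYT]
3. ∠AKY = 130°  [cyclic AKYT, opposite ∠K+∠T]

∠AKY = 130°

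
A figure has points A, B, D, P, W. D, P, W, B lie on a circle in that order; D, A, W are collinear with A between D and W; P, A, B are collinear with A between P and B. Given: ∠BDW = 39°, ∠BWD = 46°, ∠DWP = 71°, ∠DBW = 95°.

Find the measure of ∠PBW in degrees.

1. ∠DPW = 85°  [cyclic DPWB, opposite ∠P+∠B]
2. ∠PDW = 24°  [△DPW]
3. ∠PBW = 24°  [same arc PW]

∠PBW = 24°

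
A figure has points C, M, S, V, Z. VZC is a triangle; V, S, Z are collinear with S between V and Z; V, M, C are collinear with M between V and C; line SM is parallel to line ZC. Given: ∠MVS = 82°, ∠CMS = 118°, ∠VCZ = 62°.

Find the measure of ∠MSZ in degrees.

∠MSZ = 144°

1. ∠SMV = 62°  [linear pair at M on VC]
2. ∠MSV = 36°  [△VSM]
3. ∠MSZ = 144°  [linear pair at S on VZ]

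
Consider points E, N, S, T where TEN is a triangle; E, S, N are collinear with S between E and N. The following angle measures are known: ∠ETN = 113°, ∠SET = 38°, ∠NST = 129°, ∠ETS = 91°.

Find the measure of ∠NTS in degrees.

1. ∠NET = 38°  [S on ray EN]
2. ∠ENT = 29°  [△TEN]
3. ∠SNT = 29°  [S on ray NE]
4. ∠NTS = 22°  [△TSN]

∠NTS = 22°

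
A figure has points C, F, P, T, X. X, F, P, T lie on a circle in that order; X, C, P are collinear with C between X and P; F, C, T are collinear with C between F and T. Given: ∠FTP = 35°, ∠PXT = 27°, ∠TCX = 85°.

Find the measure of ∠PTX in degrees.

1. ∠PCT = 95°  [linear pair at C on XP]
2. ∠TPX = 50°  [△PCT]
3. ∠PTX = 103°  [△XPT]

∠PTX = 103°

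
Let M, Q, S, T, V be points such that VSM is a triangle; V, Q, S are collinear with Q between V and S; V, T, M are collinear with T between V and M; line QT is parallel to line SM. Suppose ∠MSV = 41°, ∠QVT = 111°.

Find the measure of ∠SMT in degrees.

∠SMT = 28°

1. ∠TQV = 41°  [QT∥SM, corresponding at Q]
2. ∠QTV = 28°  [△VQT]
3. ∠MTQ = 152°  [linear pair at T on VM]
4. ∠SMT = 28°  [QT∥SM, co-interior at M–T]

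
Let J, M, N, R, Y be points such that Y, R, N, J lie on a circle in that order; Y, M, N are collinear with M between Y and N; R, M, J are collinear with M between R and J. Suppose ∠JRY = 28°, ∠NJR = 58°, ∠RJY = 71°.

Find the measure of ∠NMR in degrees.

∠NMR = 86°

1. ∠NYR = 58°  [same arc RN]
2. ∠RMY = 94°  [△YMR]
3. ∠NMR = 86°  [linear pair at M on YN]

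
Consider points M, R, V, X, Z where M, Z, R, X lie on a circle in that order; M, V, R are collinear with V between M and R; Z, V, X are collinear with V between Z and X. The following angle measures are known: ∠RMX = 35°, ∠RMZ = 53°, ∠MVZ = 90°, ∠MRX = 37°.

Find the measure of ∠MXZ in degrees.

1. ∠RZX = 35°  [same arc RX]
2. ∠RVZ = 90°  [linear pair at V on MR]
3. ∠MRZ = 55°  [△ZVR]
4. ∠MXZ = 55°  [same arc MZ]

∠MXZ = 55°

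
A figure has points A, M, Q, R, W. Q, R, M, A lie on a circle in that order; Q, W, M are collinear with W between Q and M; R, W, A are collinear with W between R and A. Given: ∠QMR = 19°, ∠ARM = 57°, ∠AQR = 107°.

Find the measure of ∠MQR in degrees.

1. ∠QAR = 19°  [same arc QR]
2. ∠MWR = 104°  [△RWM]
3. ∠ARQ = 54°  [△QRA]
4. ∠QWR = 76°  [linear pair at W on QM]
5. ∠MQR = 50°  [△QWR]

∠MQR = 50°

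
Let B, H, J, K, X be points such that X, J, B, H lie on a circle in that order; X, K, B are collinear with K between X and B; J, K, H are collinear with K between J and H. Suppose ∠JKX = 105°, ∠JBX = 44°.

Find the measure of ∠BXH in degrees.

∠BXH = 61°

1. ∠BKH = 105°  [vertical angles at K]
2. ∠JHX = 44°  [same arc XJ]
3. ∠HKX = 75°  [linear pair at K on XB]
4. ∠BXH = 61°  [△XKH]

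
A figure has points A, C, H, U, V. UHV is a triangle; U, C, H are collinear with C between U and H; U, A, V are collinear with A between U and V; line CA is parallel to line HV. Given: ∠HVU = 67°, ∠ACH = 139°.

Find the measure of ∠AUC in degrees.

1. ∠CAU = 67°  [CA∥HV, corresponding at A]
2. ∠ACU = 41°  [linear pair at C on UH]
3. ∠AUC = 72°  [△UCA]

∠AUC = 72°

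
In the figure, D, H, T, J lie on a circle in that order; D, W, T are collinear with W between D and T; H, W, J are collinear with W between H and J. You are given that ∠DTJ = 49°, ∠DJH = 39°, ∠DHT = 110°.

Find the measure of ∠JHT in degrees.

∠JHT = 61°

1. ∠DHJ = 49°  [same arc DJ]
2. ∠DTH = 39°  [same arc DH]
3. ∠HDJ = 92°  [△DHJ]
4. ∠HDT = 31°  [△DHT]
5. ∠HTJ = 88°  [cyclic DHTJ, opposite ∠D+∠T]
6. ∠HJT = 31°  [same arc HT]
7. ∠JHT = 61°  [△HTJ]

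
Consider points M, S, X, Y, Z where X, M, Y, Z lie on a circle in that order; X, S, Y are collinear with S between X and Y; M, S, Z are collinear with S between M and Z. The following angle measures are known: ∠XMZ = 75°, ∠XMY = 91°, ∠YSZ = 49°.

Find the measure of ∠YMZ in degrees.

∠YMZ = 16°

1. ∠XYZ = 75°  [same arc XZ]
2. ∠XZY = 89°  [cyclic XMYZ, opposite ∠M+∠Z]
3. ∠YXZ = 16°  [△XYZ]
4. ∠YMZ = 16°  [same arc YZ]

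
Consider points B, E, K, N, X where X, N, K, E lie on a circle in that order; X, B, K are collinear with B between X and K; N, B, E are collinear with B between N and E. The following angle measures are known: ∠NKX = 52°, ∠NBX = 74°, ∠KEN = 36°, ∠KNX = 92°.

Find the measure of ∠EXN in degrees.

1. ∠NEX = 52°  [same arc XN]
2. ∠KXN = 36°  [△XNK]
3. ∠ENX = 70°  [△XBN]
4. ∠EXN = 58°  [△XNE]

∠EXN = 58°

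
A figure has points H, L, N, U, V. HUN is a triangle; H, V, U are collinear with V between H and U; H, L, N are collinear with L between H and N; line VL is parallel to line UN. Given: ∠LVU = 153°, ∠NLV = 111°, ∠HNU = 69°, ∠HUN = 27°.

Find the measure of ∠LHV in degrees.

1. ∠HVL = 27°  [linear pair at V on HU]
2. ∠HLV = 69°  [linear pair at L on HN]
3. ∠LHV = 84°  [△HVL]

∠LHV = 84°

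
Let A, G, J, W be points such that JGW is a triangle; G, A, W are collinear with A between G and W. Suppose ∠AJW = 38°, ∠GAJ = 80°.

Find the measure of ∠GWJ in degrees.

1. ∠JAW = 100°  [linear pair at A on GW]
2. ∠AWJ = 42°  [△JAW]
3. ∠GWJ = 42°  [A on ray WG]

∠GWJ = 42°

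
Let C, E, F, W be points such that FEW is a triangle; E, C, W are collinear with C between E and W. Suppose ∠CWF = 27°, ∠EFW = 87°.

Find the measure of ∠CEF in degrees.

∠CEF = 66°

1. ∠EWF = 27°  [C on ray WE]
2. ∠FEW = 66°  [△FEW]
3. ∠CEF = 66°  [C on ray EW]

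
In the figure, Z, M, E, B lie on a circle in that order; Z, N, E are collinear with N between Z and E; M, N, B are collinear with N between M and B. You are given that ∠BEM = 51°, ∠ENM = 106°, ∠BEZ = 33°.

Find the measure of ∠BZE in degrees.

∠BZE = 56°

1. ∠BZM = 129°  [cyclic ZMEB, opposite ∠Z+∠E]
2. ∠BNZ = 106°  [vertical angles at N]
3. ∠BMZ = 33°  [same arc ZB]
4. ∠MBZ = 18°  [△ZMB]
5. ∠BZE = 56°  [△ZNB]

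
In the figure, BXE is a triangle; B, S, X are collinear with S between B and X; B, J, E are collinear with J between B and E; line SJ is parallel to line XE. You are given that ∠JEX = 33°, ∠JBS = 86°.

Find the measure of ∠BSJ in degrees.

∠BSJ = 61°

1. ∠BEX = 33°  [J on ray EB]
2. ∠EBX = 86°  [S on BX, J on BE]
3. ∠BXE = 61°  [△BXE]
4. ∠BSJ = 61°  [SJ∥XE, corresponding at S]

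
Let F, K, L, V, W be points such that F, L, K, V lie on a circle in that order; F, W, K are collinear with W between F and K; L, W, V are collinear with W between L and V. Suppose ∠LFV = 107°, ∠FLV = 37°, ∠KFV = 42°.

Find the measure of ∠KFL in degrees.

∠KFL = 65°

1. ∠LKV = 73°  [cyclic FLKV, opposite ∠F+∠K]
2. ∠KLV = 42°  [same arc KV]
3. ∠KVL = 65°  [△LKV]
4. ∠KFL = 65°  [same arc LK]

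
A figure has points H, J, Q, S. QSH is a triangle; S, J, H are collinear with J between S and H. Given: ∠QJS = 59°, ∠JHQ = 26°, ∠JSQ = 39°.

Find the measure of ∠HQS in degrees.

∠HQS = 115°

1. ∠QHS = 26°  [J on ray HS]
2. ∠HSQ = 39°  [J on ray SH]
3. ∠HQS = 115°  [△QSH]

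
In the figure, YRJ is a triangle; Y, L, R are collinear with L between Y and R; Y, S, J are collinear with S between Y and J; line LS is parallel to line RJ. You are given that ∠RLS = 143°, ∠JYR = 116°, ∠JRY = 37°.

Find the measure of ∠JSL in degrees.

∠JSL = 153°

1. ∠SLY = 37°  [linear pair at L on YR]
2. ∠LYS = 116°  [L on YR, S on YJ]
3. ∠LSY = 27°  [△YLS]
4. ∠JSL = 153°  [linear pair at S on YJ]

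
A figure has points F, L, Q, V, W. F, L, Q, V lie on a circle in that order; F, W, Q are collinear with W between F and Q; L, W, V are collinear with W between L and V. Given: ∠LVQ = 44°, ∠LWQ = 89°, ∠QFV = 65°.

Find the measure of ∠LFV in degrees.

∠LFV = 109°

1. ∠LFQ = 44°  [same arc LQ]
2. ∠FWV = 89°  [vertical angles at W]
3. ∠FWL = 91°  [linear pair at W on FQ]
4. ∠FVL = 26°  [△FWV]
5. ∠FLV = 45°  [△FWL]
6. ∠LFV = 109°  [△FLV]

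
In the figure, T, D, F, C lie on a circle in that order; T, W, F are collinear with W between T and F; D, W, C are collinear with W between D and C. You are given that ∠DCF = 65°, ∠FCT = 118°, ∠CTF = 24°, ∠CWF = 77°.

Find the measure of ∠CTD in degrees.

∠CTD = 89°

1. ∠DTF = 65°  [same arc DF]
2. ∠DWT = 77°  [vertical angles at W]
3. ∠CWT = 103°  [linear pair at W on TF]
4. ∠CDT = 38°  [△TWD]
5. ∠DCT = 53°  [△TWC]
6. ∠CTD = 89°  [△TDC]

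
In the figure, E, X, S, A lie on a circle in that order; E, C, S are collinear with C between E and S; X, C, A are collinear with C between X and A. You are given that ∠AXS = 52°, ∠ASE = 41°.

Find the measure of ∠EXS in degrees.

1. ∠AES = 52°  [same arc SA]
2. ∠EAS = 87°  [△ESA]
3. ∠EXS = 93°  [cyclic EXSA, opposite ∠X+∠A]

∠EXS = 93°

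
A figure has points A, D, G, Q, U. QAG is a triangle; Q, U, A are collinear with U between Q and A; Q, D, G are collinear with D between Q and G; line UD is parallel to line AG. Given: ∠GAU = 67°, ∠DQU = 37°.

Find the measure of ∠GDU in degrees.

∠GDU = 104°

1. ∠GAQ = 67°  [U on ray AQ]
2. ∠AQG = 37°  [U on QA, D on QG]
3. ∠AGQ = 76°  [△QAG]
4. ∠QDU = 76°  [UD∥AG, corresponding at D]
5. ∠GDU = 104°  [linear pair at D on QG]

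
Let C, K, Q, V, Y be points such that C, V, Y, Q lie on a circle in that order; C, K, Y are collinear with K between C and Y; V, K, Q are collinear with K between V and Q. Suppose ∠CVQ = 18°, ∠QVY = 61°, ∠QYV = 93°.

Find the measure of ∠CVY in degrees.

∠CVY = 79°

1. ∠CYQ = 18°  [same arc CQ]
2. ∠QCY = 61°  [same arc YQ]
3. ∠CQY = 101°  [△CYQ]
4. ∠CVY = 79°  [cyclic CVYQ, opposite ∠V+∠Q]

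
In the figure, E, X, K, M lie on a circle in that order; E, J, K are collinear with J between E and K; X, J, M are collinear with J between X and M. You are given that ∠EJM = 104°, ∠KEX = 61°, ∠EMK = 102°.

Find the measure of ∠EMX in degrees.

1. ∠EXK = 78°  [cyclic EXKM, opposite ∠X+∠M]
2. ∠EKX = 41°  [△EXK]
3. ∠EMX = 41°  [same arc EX]

∠EMX = 41°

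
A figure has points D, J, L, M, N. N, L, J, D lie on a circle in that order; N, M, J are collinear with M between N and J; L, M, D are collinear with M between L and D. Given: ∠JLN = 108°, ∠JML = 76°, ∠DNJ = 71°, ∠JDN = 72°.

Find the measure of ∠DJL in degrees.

1. ∠DMN = 76°  [vertical angles at M]
2. ∠DLJ = 71°  [same arc JD]
3. ∠DJN = 37°  [△NJD]
4. ∠DMJ = 104°  [linear pair at M on NJ]
5. ∠JDL = 39°  [△JMD]
6. ∠DJL = 70°  [△LJD]

∠DJL = 70°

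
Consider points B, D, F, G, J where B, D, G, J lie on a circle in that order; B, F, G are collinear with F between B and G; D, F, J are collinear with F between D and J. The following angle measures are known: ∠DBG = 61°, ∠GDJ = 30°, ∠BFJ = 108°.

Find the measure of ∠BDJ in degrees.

1. ∠DJG = 61°  [same arc DG]
2. ∠GBJ = 30°  [same arc GJ]
3. ∠DGJ = 89°  [△DGJ]
4. ∠BJD = 42°  [△BFJ]
5. ∠DBJ = 91°  [cyclic BDGJ, opposite ∠B+∠G]
6. ∠BDJ = 47°  [△BDJ]

∠BDJ = 47°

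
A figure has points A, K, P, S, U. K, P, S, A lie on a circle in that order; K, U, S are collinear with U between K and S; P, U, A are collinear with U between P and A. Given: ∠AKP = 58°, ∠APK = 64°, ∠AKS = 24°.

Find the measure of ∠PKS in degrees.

1. ∠ASP = 122°  [cyclic KPSA, opposite ∠K+∠S]
2. ∠APS = 24°  [same arc SA]
3. ∠PAS = 34°  [△PSA]
4. ∠PKS = 34°  [same arc PS]

∠PKS = 34°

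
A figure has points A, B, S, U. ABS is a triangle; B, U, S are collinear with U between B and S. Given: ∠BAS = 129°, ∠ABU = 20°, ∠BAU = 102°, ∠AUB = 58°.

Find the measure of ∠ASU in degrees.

1. ∠ABS = 20°  [U on ray BS]
2. ∠ASB = 31°  [△ABS]
3. ∠ASU = 31°  [U on ray SB]

∠ASU = 31°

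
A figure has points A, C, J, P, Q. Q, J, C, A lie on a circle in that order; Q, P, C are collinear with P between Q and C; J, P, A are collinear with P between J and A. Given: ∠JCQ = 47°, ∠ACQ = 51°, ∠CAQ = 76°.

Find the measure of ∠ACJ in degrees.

∠ACJ = 98°

1. ∠JAQ = 47°  [same arc QJ]
2. ∠AJQ = 51°  [same arc QA]
3. ∠AQJ = 82°  [△QJA]
4. ∠ACJ = 98°  [cyclic QJCA, opposite ∠Q+∠C]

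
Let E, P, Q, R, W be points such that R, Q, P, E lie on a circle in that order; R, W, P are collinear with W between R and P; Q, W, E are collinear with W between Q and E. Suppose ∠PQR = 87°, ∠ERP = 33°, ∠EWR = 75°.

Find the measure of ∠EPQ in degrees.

∠EPQ = 126°

1. ∠PER = 93°  [cyclic RQPE, opposite ∠Q+∠E]
2. ∠EQP = 33°  [same arc PE]
3. ∠EPR = 54°  [△RPE]
4. ∠EWP = 105°  [linear pair at W on RP]
5. ∠PEQ = 21°  [△PWE]
6. ∠EPQ = 126°  [△QPE]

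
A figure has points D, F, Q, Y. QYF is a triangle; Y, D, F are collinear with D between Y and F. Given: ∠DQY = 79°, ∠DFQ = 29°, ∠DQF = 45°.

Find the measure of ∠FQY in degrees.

1. ∠FDQ = 106°  [△QDF]
2. ∠QFY = 29°  [D on ray FY]
3. ∠QDY = 74°  [linear pair at D on YF]
4. ∠DYQ = 27°  [△QYD]
5. ∠FYQ = 27°  [D on ray YF]
6. ∠FQY = 124°  [△QYF]

∠FQY = 124°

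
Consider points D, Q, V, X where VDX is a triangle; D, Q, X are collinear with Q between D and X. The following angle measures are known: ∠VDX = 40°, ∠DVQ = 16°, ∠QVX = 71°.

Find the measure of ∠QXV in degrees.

∠QXV = 53°

1. ∠QDV = 40°  [Q on ray DX]
2. ∠DQV = 124°  [△VDQ]
3. ∠VQX = 56°  [linear pair at Q on DX]
4. ∠QXV = 53°  [△VQX]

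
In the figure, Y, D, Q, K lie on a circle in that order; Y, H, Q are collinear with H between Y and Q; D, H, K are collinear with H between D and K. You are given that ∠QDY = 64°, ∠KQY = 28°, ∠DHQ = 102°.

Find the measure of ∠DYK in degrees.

∠DYK = 110°

1. ∠QKY = 116°  [cyclic YDQK, opposite ∠D+∠K]
2. ∠KDY = 28°  [same arc YK]
3. ∠KYQ = 36°  [△YQK]
4. ∠KHY = 102°  [vertical angles at H]
5. ∠DKY = 42°  [△YHK]
6. ∠DYK = 110°  [△YDK]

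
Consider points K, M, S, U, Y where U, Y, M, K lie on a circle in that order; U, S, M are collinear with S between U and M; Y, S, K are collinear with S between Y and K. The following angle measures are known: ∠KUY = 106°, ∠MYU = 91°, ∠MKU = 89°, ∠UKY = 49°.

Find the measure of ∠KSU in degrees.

1. ∠KYU = 25°  [△UYK]
2. ∠KMU = 25°  [same arc UK]
3. ∠KUM = 66°  [△UMK]
4. ∠KSU = 65°  [△USK]

∠KSU = 65°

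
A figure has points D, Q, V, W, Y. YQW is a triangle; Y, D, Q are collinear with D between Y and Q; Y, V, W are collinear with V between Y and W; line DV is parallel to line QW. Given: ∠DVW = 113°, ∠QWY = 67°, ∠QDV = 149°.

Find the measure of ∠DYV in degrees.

∠DYV = 82°

1. ∠DVY = 67°  [linear pair at V on YW]
2. ∠VDY = 31°  [linear pair at D on YQ]
3. ∠DYV = 82°  [△YDV]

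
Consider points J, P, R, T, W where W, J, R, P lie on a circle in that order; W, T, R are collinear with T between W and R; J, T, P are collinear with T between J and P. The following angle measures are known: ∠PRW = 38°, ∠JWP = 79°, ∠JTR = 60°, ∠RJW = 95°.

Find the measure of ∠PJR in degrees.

1. ∠PJW = 38°  [same arc WP]
2. ∠JPW = 63°  [△WJP]
3. ∠JRW = 63°  [same arc WJ]
4. ∠PJR = 57°  [△JTR]

∠PJR = 57°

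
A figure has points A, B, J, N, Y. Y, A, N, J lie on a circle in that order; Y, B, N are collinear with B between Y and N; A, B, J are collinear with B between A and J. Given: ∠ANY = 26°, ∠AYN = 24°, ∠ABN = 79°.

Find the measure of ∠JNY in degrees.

1. ∠AJY = 26°  [same arc YA]
2. ∠NAY = 130°  [△YAN]
3. ∠JBY = 79°  [vertical angles at B]
4. ∠JYN = 75°  [△YBJ]
5. ∠NJY = 50°  [cyclic YANJ, opposite ∠A+∠J]
6. ∠JNY = 55°  [△YNJ]

∠JNY = 55°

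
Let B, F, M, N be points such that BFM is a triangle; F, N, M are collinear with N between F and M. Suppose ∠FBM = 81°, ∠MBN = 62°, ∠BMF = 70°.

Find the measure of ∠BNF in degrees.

∠BNF = 132°

1. ∠BMN = 70°  [N on ray MF]
2. ∠BNM = 48°  [△BNM]
3. ∠BNF = 132°  [linear pair at N on FM]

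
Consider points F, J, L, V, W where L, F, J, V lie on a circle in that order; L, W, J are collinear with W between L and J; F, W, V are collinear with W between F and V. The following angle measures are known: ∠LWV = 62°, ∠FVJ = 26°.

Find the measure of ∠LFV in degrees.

∠LFV = 36°

1. ∠FWJ = 62°  [vertical angles at W]
2. ∠FLJ = 26°  [same arc FJ]
3. ∠FWL = 118°  [linear pair at W on LJ]
4. ∠LFV = 36°  [△LWF]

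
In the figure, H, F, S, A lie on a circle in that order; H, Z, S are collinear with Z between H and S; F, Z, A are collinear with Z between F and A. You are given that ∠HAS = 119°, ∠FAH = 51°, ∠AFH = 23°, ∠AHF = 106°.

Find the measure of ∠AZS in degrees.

∠AZS = 89°

1. ∠HFS = 61°  [cyclic HFSA, opposite ∠F+∠A]
2. ∠FSH = 51°  [same arc HF]
3. ∠ASH = 23°  [same arc HA]
4. ∠FHS = 68°  [△HFS]
5. ∠FAS = 68°  [same arc FS]
6. ∠AZS = 89°  [△SZA]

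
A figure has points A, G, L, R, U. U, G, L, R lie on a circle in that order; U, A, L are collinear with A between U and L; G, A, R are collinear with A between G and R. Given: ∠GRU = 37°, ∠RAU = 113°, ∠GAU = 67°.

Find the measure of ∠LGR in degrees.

∠LGR = 30°

1. ∠GLU = 37°  [same arc UG]
2. ∠GAL = 113°  [vertical angles at A]
3. ∠LGR = 30°  [△GAL]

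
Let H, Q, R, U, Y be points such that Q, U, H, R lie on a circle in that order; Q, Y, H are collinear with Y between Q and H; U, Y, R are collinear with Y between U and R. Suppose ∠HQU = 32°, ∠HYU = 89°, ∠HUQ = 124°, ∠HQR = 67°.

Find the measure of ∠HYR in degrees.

1. ∠HRU = 32°  [same arc UH]
2. ∠HRQ = 56°  [cyclic QUHR, opposite ∠U+∠R]
3. ∠QHR = 57°  [△QHR]
4. ∠HYR = 91°  [△HYR]

∠HYR = 91°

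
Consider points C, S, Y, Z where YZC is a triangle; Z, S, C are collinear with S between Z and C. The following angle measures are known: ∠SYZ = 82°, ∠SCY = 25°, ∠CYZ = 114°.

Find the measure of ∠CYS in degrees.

∠CYS = 32°

1. ∠YCZ = 25°  [S on ray CZ]
2. ∠CZY = 41°  [△YZC]
3. ∠SZY = 41°  [S on ray ZC]
4. ∠YSZ = 57°  [△YZS]
5. ∠CSY = 123°  [linear pair at S on ZC]
6. ∠CYS = 32°  [△YSC]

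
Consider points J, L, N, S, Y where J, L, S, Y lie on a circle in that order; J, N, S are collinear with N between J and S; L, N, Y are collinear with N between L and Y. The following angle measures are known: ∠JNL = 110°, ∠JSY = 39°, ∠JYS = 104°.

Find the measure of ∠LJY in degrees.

1. ∠SNY = 110°  [vertical angles at N]
2. ∠JLY = 39°  [same arc JY]
3. ∠SJY = 37°  [△JSY]
4. ∠JNY = 70°  [linear pair at N on JS]
5. ∠JYL = 73°  [△JNY]
6. ∠LJY = 68°  [△JLY]

∠LJY = 68°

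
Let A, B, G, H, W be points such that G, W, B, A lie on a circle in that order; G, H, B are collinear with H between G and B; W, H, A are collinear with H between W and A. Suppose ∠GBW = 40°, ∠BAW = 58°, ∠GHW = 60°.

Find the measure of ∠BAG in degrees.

1. ∠BGW = 58°  [same arc WB]
2. ∠BWG = 82°  [△GWB]
3. ∠BAG = 98°  [cyclic GWBA, opposite ∠W+∠A]

∠BAG = 98°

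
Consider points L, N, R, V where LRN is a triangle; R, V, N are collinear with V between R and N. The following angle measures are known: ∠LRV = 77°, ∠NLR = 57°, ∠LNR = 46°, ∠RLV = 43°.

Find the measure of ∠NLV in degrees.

∠NLV = 14°

1. ∠LVR = 60°  [△LRV]
2. ∠LNV = 46°  [V on ray NR]
3. ∠LVN = 120°  [linear pair at V on RN]
4. ∠NLV = 14°  [△LVN]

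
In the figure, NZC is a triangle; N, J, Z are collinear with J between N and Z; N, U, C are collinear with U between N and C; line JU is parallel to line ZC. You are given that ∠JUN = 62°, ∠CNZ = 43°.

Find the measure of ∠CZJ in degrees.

1. ∠NCZ = 62°  [JU∥ZC, corresponding at U]
2. ∠CZN = 75°  [△NZC]
3. ∠CZJ = 75°  [J on ray ZN]

∠CZJ = 75°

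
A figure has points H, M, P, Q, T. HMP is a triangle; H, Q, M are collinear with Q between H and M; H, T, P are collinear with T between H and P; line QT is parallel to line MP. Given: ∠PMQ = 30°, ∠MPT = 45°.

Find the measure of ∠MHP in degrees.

1. ∠HMP = 30°  [Q on ray MH]
2. ∠HPM = 45°  [T on ray PH]
3. ∠MHP = 105°  [△HMP]

∠MHP = 105°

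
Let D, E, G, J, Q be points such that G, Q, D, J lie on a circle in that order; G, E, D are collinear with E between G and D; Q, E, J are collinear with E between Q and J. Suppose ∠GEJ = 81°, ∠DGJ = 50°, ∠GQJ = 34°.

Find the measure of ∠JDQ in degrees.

1. ∠DEJ = 99°  [linear pair at E on GD]
2. ∠DQJ = 50°  [same arc DJ]
3. ∠GDJ = 34°  [same arc GJ]
4. ∠DJQ = 47°  [△DEJ]
5. ∠JDQ = 83°  [△QDJ]

∠JDQ = 83°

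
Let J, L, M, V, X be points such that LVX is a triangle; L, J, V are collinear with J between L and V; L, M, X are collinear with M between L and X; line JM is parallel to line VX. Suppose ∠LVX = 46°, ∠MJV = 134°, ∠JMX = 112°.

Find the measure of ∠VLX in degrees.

∠VLX = 66°

1. ∠LJM = 46°  [JM∥VX, corresponding at J]
2. ∠JML = 68°  [linear pair at M on LX]
3. ∠JLM = 66°  [△LJM]
4. ∠VLX = 66°  [J on LV, M on LX]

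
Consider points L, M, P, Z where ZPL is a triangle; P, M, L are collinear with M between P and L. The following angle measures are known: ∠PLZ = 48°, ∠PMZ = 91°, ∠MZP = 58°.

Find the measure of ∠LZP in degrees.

∠LZP = 101°

1. ∠MPZ = 31°  [△ZPM]
2. ∠LPZ = 31°  [M on ray PL]
3. ∠LZP = 101°  [△ZPL]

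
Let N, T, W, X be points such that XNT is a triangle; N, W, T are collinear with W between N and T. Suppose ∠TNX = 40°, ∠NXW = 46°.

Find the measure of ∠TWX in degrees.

1. ∠WNX = 40°  [W on ray NT]
2. ∠NWX = 94°  [△XNW]
3. ∠TWX = 86°  [linear pair at W on NT]

∠TWX = 86°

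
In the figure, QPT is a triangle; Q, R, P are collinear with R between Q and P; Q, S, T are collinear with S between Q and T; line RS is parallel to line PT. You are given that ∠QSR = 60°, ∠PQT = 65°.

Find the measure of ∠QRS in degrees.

∠QRS = 55°

1. ∠PTQ = 60°  [RS∥PT, corresponding at S]
2. ∠QPT = 55°  [△QPT]
3. ∠QRS = 55°  [RS∥PT, corresponding at R]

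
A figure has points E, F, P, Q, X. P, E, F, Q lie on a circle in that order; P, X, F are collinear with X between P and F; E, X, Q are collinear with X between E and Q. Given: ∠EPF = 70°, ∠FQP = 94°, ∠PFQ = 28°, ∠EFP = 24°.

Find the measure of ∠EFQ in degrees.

∠EFQ = 52°

1. ∠EQF = 70°  [same arc EF]
2. ∠FPQ = 58°  [△PFQ]
3. ∠FEQ = 58°  [same arc FQ]
4. ∠EFQ = 52°  [△EFQ]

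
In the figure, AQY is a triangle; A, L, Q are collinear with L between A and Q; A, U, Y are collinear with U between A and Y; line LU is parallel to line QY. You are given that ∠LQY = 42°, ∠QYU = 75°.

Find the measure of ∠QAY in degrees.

∠QAY = 63°

1. ∠AQY = 42°  [L on ray QA]
2. ∠AYQ = 75°  [U on ray YA]
3. ∠QAY = 63°  [△AQY]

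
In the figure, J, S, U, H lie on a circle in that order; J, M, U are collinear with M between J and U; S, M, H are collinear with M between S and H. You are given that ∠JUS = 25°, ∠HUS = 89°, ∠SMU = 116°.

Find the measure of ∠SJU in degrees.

∠SJU = 52°

1. ∠HSU = 39°  [△SMU]
2. ∠SHU = 52°  [△SUH]
3. ∠SJU = 52°  [same arc SU]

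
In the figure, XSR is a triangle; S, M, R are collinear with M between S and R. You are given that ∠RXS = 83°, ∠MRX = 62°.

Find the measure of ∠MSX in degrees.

∠MSX = 35°

1. ∠SRX = 62°  [M on ray RS]
2. ∠RSX = 35°  [△XSR]
3. ∠MSX = 35°  [M on ray SR]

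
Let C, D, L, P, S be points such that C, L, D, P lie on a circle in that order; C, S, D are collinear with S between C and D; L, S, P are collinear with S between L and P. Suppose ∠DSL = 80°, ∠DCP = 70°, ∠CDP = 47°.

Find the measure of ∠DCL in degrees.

1. ∠CSL = 100°  [linear pair at S on CD]
2. ∠CLP = 47°  [same arc CP]
3. ∠DCL = 33°  [△CSL]

∠DCL = 33°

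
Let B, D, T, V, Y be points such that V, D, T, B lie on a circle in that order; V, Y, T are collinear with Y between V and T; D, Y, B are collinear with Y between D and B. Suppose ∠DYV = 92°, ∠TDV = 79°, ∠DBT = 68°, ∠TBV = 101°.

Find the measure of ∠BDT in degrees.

∠BDT = 59°

1. ∠BYT = 92°  [vertical angles at Y]
2. ∠BTV = 20°  [△TYB]
3. ∠BVT = 59°  [△VTB]
4. ∠BDT = 59°  [same arc TB]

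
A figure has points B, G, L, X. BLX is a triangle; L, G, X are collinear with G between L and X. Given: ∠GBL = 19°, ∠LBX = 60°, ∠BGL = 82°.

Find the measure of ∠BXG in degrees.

1. ∠BLG = 79°  [△BLG]
2. ∠BLX = 79°  [G on ray LX]
3. ∠BXL = 41°  [△BLX]
4. ∠BXG = 41°  [G on ray XL]

∠BXG = 41°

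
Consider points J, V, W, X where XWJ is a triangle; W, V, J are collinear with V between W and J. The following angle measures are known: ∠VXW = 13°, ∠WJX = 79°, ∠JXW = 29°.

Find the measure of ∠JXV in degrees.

1. ∠JWX = 72°  [△XWJ]
2. ∠VJX = 79°  [V on ray JW]
3. ∠VWX = 72°  [V on ray WJ]
4. ∠WVX = 95°  [△XWV]
5. ∠JVX = 85°  [linear pair at V on WJ]
6. ∠JXV = 16°  [△XVJ]

∠JXV = 16°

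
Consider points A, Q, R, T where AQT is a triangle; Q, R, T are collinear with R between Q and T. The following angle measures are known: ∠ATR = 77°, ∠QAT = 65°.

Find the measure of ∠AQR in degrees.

1. ∠ATQ = 77°  [R on ray TQ]
2. ∠AQT = 38°  [△AQT]
3. ∠AQR = 38°  [R on ray QT]

∠AQR = 38°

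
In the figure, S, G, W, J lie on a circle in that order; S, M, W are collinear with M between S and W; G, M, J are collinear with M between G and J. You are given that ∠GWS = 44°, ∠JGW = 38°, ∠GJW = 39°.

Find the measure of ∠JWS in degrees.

∠JWS = 59°

1. ∠GMW = 98°  [△GMW]
2. ∠GSW = 39°  [same arc GW]
3. ∠GMS = 82°  [linear pair at M on SW]
4. ∠JGS = 59°  [△SMG]
5. ∠JWS = 59°  [same arc SJ]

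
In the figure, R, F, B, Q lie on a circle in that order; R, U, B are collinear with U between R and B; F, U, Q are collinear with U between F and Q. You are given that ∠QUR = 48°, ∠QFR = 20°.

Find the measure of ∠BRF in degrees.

∠BRF = 28°

1. ∠BUF = 48°  [vertical angles at U]
2. ∠FUR = 132°  [linear pair at U on RB]
3. ∠BRF = 28°  [△RUF]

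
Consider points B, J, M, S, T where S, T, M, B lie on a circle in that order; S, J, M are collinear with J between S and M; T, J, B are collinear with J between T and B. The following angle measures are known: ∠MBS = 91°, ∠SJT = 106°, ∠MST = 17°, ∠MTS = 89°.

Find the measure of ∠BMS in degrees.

1. ∠BJM = 106°  [vertical angles at J]
2. ∠MBT = 17°  [same arc TM]
3. ∠BMS = 57°  [△MJB]

∠BMS = 57°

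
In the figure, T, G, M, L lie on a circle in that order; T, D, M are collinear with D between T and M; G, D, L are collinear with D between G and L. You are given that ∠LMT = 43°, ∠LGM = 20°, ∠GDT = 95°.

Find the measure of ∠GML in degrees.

∠GML = 118°

1. ∠LDM = 95°  [vertical angles at D]
2. ∠GLM = 42°  [△MDL]
3. ∠GML = 118°  [△GML]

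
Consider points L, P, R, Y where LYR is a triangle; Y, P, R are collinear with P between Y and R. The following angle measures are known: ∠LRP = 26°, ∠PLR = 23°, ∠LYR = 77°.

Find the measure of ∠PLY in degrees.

1. ∠LPR = 131°  [△LPR]
2. ∠LYP = 77°  [P on ray YR]
3. ∠LPY = 49°  [linear pair at P on YR]
4. ∠PLY = 54°  [△LYP]

∠PLY = 54°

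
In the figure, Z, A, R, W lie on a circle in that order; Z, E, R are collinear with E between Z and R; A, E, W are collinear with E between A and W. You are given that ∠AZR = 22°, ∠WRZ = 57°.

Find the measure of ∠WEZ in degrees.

∠WEZ = 79°

1. ∠AWR = 22°  [same arc AR]
2. ∠REW = 101°  [△REW]
3. ∠WEZ = 79°  [linear pair at E on ZR]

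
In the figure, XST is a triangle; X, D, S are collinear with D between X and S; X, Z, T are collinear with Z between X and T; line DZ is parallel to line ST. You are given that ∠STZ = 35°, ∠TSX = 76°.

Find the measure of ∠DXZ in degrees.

∠DXZ = 69°

1. ∠STX = 35°  [Z on ray TX]
2. ∠SXT = 69°  [△XST]
3. ∠DXZ = 69°  [D on XS, Z on XT]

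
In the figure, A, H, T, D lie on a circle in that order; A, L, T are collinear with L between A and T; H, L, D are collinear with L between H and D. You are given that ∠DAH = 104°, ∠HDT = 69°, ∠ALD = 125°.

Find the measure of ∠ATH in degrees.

∠ATH = 20°

1. ∠DTH = 76°  [cyclic AHTD, opposite ∠A+∠T]
2. ∠DHT = 35°  [△HTD]
3. ∠HLT = 125°  [vertical angles at L]
4. ∠ATH = 20°  [△HLT]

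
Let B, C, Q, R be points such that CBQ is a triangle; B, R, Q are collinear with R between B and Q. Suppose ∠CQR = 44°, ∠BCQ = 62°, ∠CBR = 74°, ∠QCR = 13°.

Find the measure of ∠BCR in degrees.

1. ∠CRQ = 123°  [△CRQ]
2. ∠BRC = 57°  [linear pair at R on BQ]
3. ∠BCR = 49°  [△CBR]

∠BCR = 49°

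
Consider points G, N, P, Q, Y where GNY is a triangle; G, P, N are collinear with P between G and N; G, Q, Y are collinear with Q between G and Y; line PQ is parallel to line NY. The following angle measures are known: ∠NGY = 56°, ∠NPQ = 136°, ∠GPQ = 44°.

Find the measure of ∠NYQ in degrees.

∠NYQ = 80°

1. ∠PGQ = 56°  [P on GN, Q on GY]
2. ∠GQP = 80°  [△GPQ]
3. ∠PQY = 100°  [linear pair at Q on GY]
4. ∠NYQ = 80°  [PQ∥NY, co-interior at Y–Q]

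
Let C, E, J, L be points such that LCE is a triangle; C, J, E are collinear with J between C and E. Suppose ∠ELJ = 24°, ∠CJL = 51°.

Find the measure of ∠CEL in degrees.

1. ∠EJL = 129°  [linear pair at J on CE]
2. ∠JEL = 27°  [△LJE]
3. ∠CEL = 27°  [J on ray EC]

∠CEL = 27°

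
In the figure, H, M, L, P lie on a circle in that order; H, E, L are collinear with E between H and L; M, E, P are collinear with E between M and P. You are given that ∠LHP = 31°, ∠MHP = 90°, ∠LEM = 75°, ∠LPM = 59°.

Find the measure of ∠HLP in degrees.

1. ∠HEP = 75°  [vertical angles at E]
2. ∠LEP = 105°  [linear pair at E on HL]
3. ∠HLP = 16°  [△LEP]

∠HLP = 16°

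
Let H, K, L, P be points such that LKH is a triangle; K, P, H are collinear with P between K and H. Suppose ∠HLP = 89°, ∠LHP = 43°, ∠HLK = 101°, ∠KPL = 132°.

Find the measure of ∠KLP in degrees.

∠KLP = 12°

1. ∠KHL = 43°  [P on ray HK]
2. ∠HKL = 36°  [△LKH]
3. ∠LKP = 36°  [P on ray KH]
4. ∠KLP = 12°  [△LKP]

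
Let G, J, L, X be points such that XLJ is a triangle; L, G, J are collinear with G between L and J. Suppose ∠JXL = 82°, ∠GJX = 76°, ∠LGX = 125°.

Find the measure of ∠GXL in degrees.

∠GXL = 33°

1. ∠LJX = 76°  [G on ray JL]
2. ∠JLX = 22°  [△XLJ]
3. ∠GLX = 22°  [G on ray LJ]
4. ∠GXL = 33°  [△XLG]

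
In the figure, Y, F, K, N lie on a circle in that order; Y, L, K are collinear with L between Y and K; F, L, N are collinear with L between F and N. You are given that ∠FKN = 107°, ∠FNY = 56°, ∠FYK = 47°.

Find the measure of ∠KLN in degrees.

∠KLN = 82°

1. ∠FYN = 73°  [cyclic YFKN, opposite ∠Y+∠K]
2. ∠NFY = 51°  [△YFN]
3. ∠FNK = 47°  [same arc FK]
4. ∠NKY = 51°  [same arc YN]
5. ∠KLN = 82°  [△KLN]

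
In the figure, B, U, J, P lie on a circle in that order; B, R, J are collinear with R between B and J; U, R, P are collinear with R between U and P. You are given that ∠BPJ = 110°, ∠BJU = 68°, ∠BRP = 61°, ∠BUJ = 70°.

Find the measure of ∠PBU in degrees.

1. ∠JBU = 42°  [△BUJ]
2. ∠JRU = 61°  [vertical angles at R]
3. ∠JPU = 42°  [same arc UJ]
4. ∠JUP = 51°  [△URJ]
5. ∠PJU = 87°  [△UJP]
6. ∠PBU = 93°  [cyclic BUJP, opposite ∠B+∠J]

∠PBU = 93°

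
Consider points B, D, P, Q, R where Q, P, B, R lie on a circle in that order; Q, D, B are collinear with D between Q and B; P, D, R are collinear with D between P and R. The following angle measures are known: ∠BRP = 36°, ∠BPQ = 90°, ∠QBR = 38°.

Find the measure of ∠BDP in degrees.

∠BDP = 74°

1. ∠BQP = 36°  [same arc PB]
2. ∠QPR = 38°  [same arc QR]
3. ∠PDQ = 106°  [△QDP]
4. ∠BDP = 74°  [linear pair at D on QB]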